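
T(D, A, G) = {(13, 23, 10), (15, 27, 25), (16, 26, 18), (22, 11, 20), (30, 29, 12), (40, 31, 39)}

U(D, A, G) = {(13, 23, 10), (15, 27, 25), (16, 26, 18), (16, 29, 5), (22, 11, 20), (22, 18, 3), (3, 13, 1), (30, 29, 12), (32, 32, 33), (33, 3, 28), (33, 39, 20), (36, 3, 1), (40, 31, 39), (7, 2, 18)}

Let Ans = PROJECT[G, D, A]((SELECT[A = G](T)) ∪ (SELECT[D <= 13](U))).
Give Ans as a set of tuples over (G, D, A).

Filtering on A = G leaves {}.
Filtering on D <= 13 leaves {(13, 23, 10), (3, 13, 1), (7, 2, 18)}.
Union: {} with {(13, 23, 10), (3, 13, 1), (7, 2, 18)} → {(13, 23, 10), (3, 13, 1), (7, 2, 18)}
π[G, D, A]: project onto (G, D, A) → {(1, 3, 13), (10, 13, 23), (18, 7, 2)}

{(1, 3, 13), (10, 13, 23), (18, 7, 2)}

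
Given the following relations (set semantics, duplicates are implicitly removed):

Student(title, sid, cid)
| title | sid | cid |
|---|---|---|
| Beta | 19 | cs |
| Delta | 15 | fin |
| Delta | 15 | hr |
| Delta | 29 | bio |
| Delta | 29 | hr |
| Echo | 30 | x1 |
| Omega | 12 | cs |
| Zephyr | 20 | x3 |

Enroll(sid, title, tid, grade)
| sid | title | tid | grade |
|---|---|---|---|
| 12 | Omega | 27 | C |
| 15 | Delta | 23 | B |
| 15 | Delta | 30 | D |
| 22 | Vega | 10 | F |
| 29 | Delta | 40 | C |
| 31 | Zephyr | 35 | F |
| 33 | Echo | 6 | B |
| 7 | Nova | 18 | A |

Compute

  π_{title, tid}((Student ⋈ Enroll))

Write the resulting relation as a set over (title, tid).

{(Delta, 23), (Delta, 30), (Delta, 40), (Omega, 27)}

Joining Student and Enroll on title, sid yields {(Delta, 15, fin, 23, B), (Delta, 15, fin, 30, D), (Delta, 15, hr, 23, B), (Delta, 15, hr, 30, D), (Delta, 29, bio, 40, C), (Delta, 29, hr, 40, C), (Omega, 12, cs, 27, C)}.
Keep only column(s) title, tid (3 duplicate(s) eliminated): {(Delta, 23), (Delta, 30), (Delta, 40), (Omega, 27)}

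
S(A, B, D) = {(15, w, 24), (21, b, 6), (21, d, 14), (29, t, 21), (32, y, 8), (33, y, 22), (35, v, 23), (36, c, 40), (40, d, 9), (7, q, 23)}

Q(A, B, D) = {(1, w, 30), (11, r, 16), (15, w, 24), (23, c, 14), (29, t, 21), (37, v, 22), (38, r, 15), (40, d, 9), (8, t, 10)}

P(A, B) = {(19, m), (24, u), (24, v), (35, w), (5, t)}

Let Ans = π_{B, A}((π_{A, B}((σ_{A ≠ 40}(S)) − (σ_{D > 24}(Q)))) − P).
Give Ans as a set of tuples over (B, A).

Filtering on A ≠ 40 leaves {(15, w, 24), (21, b, 6), (21, d, 14), (29, t, 21), (32, y, 8), (33, y, 22), (35, v, 23), (36, c, 40), (7, q, 23)}.
Filtering on D > 24 leaves {(1, w, 30)}.
Taking the difference: {(15, w, 24), (21, b, 6), (21, d, 14), (29, t, 21), (32, y, 8), (33, y, 22), (35, v, 23), (36, c, 40), (7, q, 23)}
Projecting to A, B: {(15, w), (21, b), (21, d), (29, t), (32, y), (33, y), (35, v), (36, c), (7, q)}
Taking the difference: {(15, w), (21, b), (21, d), (29, t), (32, y), (33, y), (35, v), (36, c), (7, q)}
Projecting to B, A: {(b, 21), (c, 36), (d, 21), (q, 7), (t, 29), (v, 35), (w, 15), (y, 32), (y, 33)}

{(b, 21), (c, 36), (d, 21), (q, 7), (t, 29), (v, 35), (w, 15), (y, 32), (y, 33)}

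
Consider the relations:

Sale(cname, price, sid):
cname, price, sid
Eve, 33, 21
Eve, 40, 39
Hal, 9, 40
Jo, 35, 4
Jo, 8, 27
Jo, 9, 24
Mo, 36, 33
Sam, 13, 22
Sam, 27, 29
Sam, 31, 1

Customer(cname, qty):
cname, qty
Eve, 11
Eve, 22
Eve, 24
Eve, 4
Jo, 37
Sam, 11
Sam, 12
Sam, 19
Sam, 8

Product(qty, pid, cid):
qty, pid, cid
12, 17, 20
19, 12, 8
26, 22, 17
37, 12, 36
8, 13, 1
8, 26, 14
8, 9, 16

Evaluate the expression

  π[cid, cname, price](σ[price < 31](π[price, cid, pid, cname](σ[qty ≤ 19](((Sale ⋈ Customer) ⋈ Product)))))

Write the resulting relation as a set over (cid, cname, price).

{(1, Sam, 13), (1, Sam, 27), (14, Sam, 13), (14, Sam, 27), (16, Sam, 13), (16, Sam, 27), (20, Sam, 13), (20, Sam, 27), (8, Sam, 13), (8, Sam, 27)}

Sale ⋈ Customer (natural join on cname): {(Eve, 33, 21, 11), (Eve, 33, 21, 22), (Eve, 33, 21, 24), (Eve, 33, 21, 4), (Eve, 40, 39, 11), (Eve, 40, 39, 22), (Eve, 40, 39, 24), (Eve, 40, 39, 4), (Jo, 35, 4, 37), (Jo, 8, 27, 37), (Jo, 9, 24, 37), (Sam, 13, 22, 11), (Sam, 13, 22, 12), (Sam, 13, 22, 19), (Sam, 13, 22, 8), (Sam, 27, 29, 11), (Sam, 27, 29, 12), (Sam, 27, 29, 19), (Sam, 27, 29, 8), (Sam, 31, 1, 11), (Sam, 31, 1, 12), (Sam, 31, 1, 19), (Sam, 31, 1, 8)}
(Sale ⋈ Customer) ⋈ Product (natural join on qty): {(Jo, 35, 4, 37, 12, 36), (Jo, 8, 27, 37, 12, 36), (Jo, 9, 24, 37, 12, 36), (Sam, 13, 22, 12, 17, 20), (Sam, 13, 22, 19, 12, 8), (Sam, 13, 22, 8, 13, 1), (Sam, 13, 22, 8, 26, 14), (Sam, 13, 22, 8, 9, 16), (Sam, 27, 29, 12, 17, 20), (Sam, 27, 29, 19, 12, 8), (Sam, 27, 29, 8, 13, 1), (Sam, 27, 29, 8, 26, 14), (Sam, 27, 29, 8, 9, 16), (Sam, 31, 1, 12, 17, 20), (Sam, 31, 1, 19, 12, 8), (Sam, 31, 1, 8, 13, 1), (Sam, 31, 1, 8, 26, 14), (Sam, 31, 1, 8, 9, 16)}
Apply σ_{qty ≤ 19}; surviving tuples: {(Sam, 13, 22, 12, 17, 20), (Sam, 13, 22, 19, 12, 8), (Sam, 13, 22, 8, 13, 1), (Sam, 13, 22, 8, 26, 14), (Sam, 13, 22, 8, 9, 16), (Sam, 27, 29, 12, 17, 20), (Sam, 27, 29, 19, 12, 8), (Sam, 27, 29, 8, 13, 1), (Sam, 27, 29, 8, 26, 14), (Sam, 27, 29, 8, 9, 16), (Sam, 31, 1, 12, 17, 20), (Sam, 31, 1, 19, 12, 8), (Sam, 31, 1, 8, 13, 1), (Sam, 31, 1, 8, 26, 14), (Sam, 31, 1, 8, 9, 16)}
π_{price, cid, pid, cname} gives {(13, 1, 13, Sam), (13, 14, 26, Sam), (13, 16, 9, Sam), (13, 20, 17, Sam), (13, 8, 12, Sam), (27, 1, 13, Sam), (27, 14, 26, Sam), (27, 16, 9, Sam), (27, 20, 17, Sam), (27, 8, 12, Sam), (31, 1, 13, Sam), (31, 14, 26, Sam), (31, 16, 9, Sam), (31, 20, 17, Sam), (31, 8, 12, Sam)}.
Apply σ_{price < 31}; surviving tuples: {(13, 1, 13, Sam), (13, 14, 26, Sam), (13, 16, 9, Sam), (13, 20, 17, Sam), (13, 8, 12, Sam), (27, 1, 13, Sam), (27, 14, 26, Sam), (27, 16, 9, Sam), (27, 20, 17, Sam), (27, 8, 12, Sam)}
π_{cid, cname, price} gives {(1, Sam, 13), (1, Sam, 27), (14, Sam, 13), (14, Sam, 27), (16, Sam, 13), (16, Sam, 27), (20, Sam, 13), (20, Sam, 27), (8, Sam, 13), (8, Sam, 27)}.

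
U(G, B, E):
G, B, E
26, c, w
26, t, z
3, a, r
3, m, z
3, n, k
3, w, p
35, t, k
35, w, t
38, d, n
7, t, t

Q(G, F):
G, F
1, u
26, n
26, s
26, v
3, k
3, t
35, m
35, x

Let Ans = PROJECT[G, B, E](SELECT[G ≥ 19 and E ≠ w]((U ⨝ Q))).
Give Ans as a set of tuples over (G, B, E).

{(26, t, z), (35, t, k), (35, w, t)}

Natural join on G: {(26, c, w, n), (26, c, w, s), (26, c, w, v), (26, t, z, n), (26, t, z, s), (26, t, z, v), (3, a, r, k), (3, a, r, t), (3, m, z, k), (3, m, z, t), (3, n, k, k), (3, n, k, t), (3, w, p, k), (3, w, p, t), (35, t, k, m), (35, t, k, x), (35, w, t, m), (35, w, t, x)}
Filtering on G ≥ 19 and E ≠ w leaves {(26, t, z, n), (26, t, z, s), (26, t, z, v), (35, t, k, m), (35, t, k, x), (35, w, t, m), (35, w, t, x)}.
Projecting to G, B, E (4 duplicate(s) eliminated): {(26, t, z), (35, t, k), (35, w, t)}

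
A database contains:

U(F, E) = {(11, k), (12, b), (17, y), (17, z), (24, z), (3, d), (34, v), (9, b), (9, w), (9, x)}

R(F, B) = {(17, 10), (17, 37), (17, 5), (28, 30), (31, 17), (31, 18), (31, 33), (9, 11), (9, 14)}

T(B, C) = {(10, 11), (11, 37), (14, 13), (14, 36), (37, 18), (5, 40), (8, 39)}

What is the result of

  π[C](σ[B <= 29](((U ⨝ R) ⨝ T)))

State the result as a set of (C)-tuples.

{11, 13, 36, 37, 40}

Joining U and R on F yields {(17, y, 10), (17, y, 37), (17, y, 5), (17, z, 10), (17, z, 37), (17, z, 5), (9, b, 11), (9, b, 14), (9, w, 11), (9, w, 14), (9, x, 11), (9, x, 14)}.
Joining (U ⨝ R) and T on B yields {(17, y, 10, 11), (17, y, 37, 18), (17, y, 5, 40), (17, z, 10, 11), (17, z, 37, 18), (17, z, 5, 40), (9, b, 11, 37), (9, b, 14, 13), (9, b, 14, 36), (9, w, 11, 37), (9, w, 14, 13), (9, w, 14, 36), (9, x, 11, 37), (9, x, 14, 13), (9, x, 14, 36)}.
σ[B <= 29]: keep tuples satisfying B <= 29 → {(17, y, 10, 11), (17, y, 5, 40), (17, z, 10, 11), (17, z, 5, 40), (9, b, 11, 37), (9, b, 14, 13), (9, b, 14, 36), (9, w, 11, 37), (9, w, 14, 13), (9, w, 14, 36), (9, x, 11, 37), (9, x, 14, 13), (9, x, 14, 36)}
π_{C} gives {11, 13, 36, 37, 40} (8 duplicate(s) eliminated).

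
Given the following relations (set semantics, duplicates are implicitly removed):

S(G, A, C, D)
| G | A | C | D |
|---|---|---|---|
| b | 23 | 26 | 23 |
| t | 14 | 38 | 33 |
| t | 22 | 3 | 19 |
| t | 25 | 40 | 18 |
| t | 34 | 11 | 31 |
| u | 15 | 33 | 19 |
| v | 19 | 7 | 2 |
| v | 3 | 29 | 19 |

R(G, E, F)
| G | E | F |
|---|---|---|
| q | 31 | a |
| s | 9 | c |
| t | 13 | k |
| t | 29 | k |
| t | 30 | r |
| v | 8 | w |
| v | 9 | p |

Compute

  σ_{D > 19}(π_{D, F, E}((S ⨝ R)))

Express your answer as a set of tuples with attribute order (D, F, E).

S ⋈ R (natural join on G): {(t, 14, 38, 33, 13, k), (t, 14, 38, 33, 29, k), (t, 14, 38, 33, 30, r), (t, 22, 3, 19, 13, k), (t, 22, 3, 19, 29, k), (t, 22, 3, 19, 30, r), (t, 25, 40, 18, 13, k), (t, 25, 40, 18, 29, k), (t, 25, 40, 18, 30, r), (t, 34, 11, 31, 13, k), (t, 34, 11, 31, 29, k), (t, 34, 11, 31, 30, r), (v, 19, 7, 2, 8, w), (v, 19, 7, 2, 9, p), (v, 3, 29, 19, 8, w), (v, 3, 29, 19, 9, p)}
Keep only column(s) D, F, E: {(18, k, 13), (18, k, 29), (18, r, 30), (19, k, 13), (19, k, 29), (19, p, 9), (19, r, 30), (19, w, 8), (2, p, 9), (2, w, 8), (31, k, 13), (31, k, 29), (31, r, 30), (33, k, 13), (33, k, 29), (33, r, 30)}
Filtering on D > 19 leaves {(31, k, 13), (31, k, 29), (31, r, 30), (33, k, 13), (33, k, 29), (33, r, 30)}.

{(31, k, 13), (31, k, 29), (31, r, 30), (33, k, 13), (33, k, 29), (33, r, 30)}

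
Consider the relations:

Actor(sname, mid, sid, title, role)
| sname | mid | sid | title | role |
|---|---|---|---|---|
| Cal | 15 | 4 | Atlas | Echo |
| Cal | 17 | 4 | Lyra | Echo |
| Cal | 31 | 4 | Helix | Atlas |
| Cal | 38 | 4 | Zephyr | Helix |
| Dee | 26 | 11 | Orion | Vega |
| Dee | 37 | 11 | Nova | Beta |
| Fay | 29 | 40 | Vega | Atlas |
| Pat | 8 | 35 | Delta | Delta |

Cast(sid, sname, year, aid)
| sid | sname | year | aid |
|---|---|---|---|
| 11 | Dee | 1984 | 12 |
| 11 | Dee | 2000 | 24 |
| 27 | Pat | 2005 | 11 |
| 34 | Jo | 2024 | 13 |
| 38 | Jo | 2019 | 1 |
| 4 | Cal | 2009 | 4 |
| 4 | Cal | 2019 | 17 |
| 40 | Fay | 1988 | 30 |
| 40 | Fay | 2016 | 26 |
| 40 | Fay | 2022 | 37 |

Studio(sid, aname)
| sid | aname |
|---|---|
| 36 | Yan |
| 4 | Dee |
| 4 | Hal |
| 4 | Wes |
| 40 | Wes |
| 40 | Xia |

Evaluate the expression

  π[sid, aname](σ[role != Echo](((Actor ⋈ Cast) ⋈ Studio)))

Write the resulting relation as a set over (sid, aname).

Natural join on sname, sid: {(Cal, 15, 4, Atlas, Echo, 2009, 4), (Cal, 15, 4, Atlas, Echo, 2019, 17), (Cal, 17, 4, Lyra, Echo, 2009, 4), (Cal, 17, 4, Lyra, Echo, 2019, 17), (Cal, 31, 4, Helix, Atlas, 2009, 4), (Cal, 31, 4, Helix, Atlas, 2019, 17), (Cal, 38, 4, Zephyr, Helix, 2009, 4), (Cal, 38, 4, Zephyr, Helix, 2019, 17), (Dee, 26, 11, Orion, Vega, 1984, 12), (Dee, 26, 11, Orion, Vega, 2000, 24), (Dee, 37, 11, Nova, Beta, 1984, 12), (Dee, 37, 11, Nova, Beta, 2000, 24), (Fay, 29, 40, Vega, Atlas, 1988, 30), (Fay, 29, 40, Vega, Atlas, 2016, 26), (Fay, 29, 40, Vega, Atlas, 2022, 37)}
Natural join on sid: {(Cal, 15, 4, Atlas, Echo, 2009, 4, Dee), (Cal, 15, 4, Atlas, Echo, 2009, 4, Hal), (Cal, 15, 4, Atlas, Echo, 2009, 4, Wes), (Cal, 15, 4, Atlas, Echo, 2019, 17, Dee), (Cal, 15, 4, Atlas, Echo, 2019, 17, Hal), (Cal, 15, 4, Atlas, Echo, 2019, 17, Wes), (Cal, 17, 4, Lyra, Echo, 2009, 4, Dee), (Cal, 17, 4, Lyra, Echo, 2009, 4, Hal), (Cal, 17, 4, Lyra, Echo, 2009, 4, Wes), (Cal, 17, 4, Lyra, Echo, 2019, 17, Dee), (Cal, 17, 4, Lyra, Echo, 2019, 17, Hal), (Cal, 17, 4, Lyra, Echo, 2019, 17, Wes), (Cal, 31, 4, Helix, Atlas, 2009, 4, Dee), (Cal, 31, 4, Helix, Atlas, 2009, 4, Hal), (Cal, 31, 4, Helix, Atlas, 2009, 4, Wes), (Cal, 31, 4, Helix, Atlas, 2019, 17, Dee), (Cal, 31, 4, Helix, Atlas, 2019, 17, Hal), (Cal, 31, 4, Helix, Atlas, 2019, 17, Wes), (Cal, 38, 4, Zephyr, Helix, 2009, 4, Dee), (Cal, 38, 4, Zephyr, Helix, 2009, 4, Hal), (Cal, 38, 4, Zephyr, Helix, 2009, 4, Wes), (Cal, 38, 4, Zephyr, Helix, 2019, 17, Dee), (Cal, 38, 4, Zephyr, Helix, 2019, 17, Hal), (Cal, 38, 4, Zephyr, Helix, 2019, 17, Wes), (Fay, 29, 40, Vega, Atlas, 1988, 30, Wes), (Fay, 29, 40, Vega, Atlas, 1988, 30, Xia), (Fay, 29, 40, Vega, Atlas, 2016, 26, Wes), (Fay, 29, 40, Vega, Atlas, 2016, 26, Xia), (Fay, 29, 40, Vega, Atlas, 2022, 37, Wes), (Fay, 29, 40, Vega, Atlas, 2022, 37, Xia)}
σ[role != Echo]: keep tuples satisfying role != Echo → {(Cal, 31, 4, Helix, Atlas, 2009, 4, Dee), (Cal, 31, 4, Helix, Atlas, 2009, 4, Hal), (Cal, 31, 4, Helix, Atlas, 2009, 4, Wes), (Cal, 31, 4, Helix, Atlas, 2019, 17, Dee), (Cal, 31, 4, Helix, Atlas, 2019, 17, Hal), (Cal, 31, 4, Helix, Atlas, 2019, 17, Wes), (Cal, 38, 4, Zephyr, Helix, 2009, 4, Dee), (Cal, 38, 4, Zephyr, Helix, 2009, 4, Hal), (Cal, 38, 4, Zephyr, Helix, 2009, 4, Wes), (Cal, 38, 4, Zephyr, Helix, 2019, 17, Dee), (Cal, 38, 4, Zephyr, Helix, 2019, 17, Hal), (Cal, 38, 4, Zephyr, Helix, 2019, 17, Wes), (Fay, 29, 40, Vega, Atlas, 1988, 30, Wes), (Fay, 29, 40, Vega, Atlas, 1988, 30, Xia), (Fay, 29, 40, Vega, Atlas, 2016, 26, Wes), (Fay, 29, 40, Vega, Atlas, 2016, 26, Xia), (Fay, 29, 40, Vega, Atlas, 2022, 37, Wes), (Fay, 29, 40, Vega, Atlas, 2022, 37, Xia)}
Projecting to sid, aname (13 duplicate(s) eliminated): {(4, Dee), (4, Hal), (4, Wes), (40, Wes), (40, Xia)}

{(4, Dee), (4, Hal), (4, Wes), (40, Wes), (40, Xia)}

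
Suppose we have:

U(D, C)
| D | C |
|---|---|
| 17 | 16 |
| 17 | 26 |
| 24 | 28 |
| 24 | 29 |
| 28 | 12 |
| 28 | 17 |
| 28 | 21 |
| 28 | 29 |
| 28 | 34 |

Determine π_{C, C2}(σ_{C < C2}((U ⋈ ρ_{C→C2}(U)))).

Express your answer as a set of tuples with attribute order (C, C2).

{(12, 17), (12, 21), (12, 29), (12, 34), (16, 26), (17, 21), (17, 29), (17, 34), (21, 29), (21, 34), (28, 29), (29, 34)}

ρ[C→C2]: schema becomes (D, C2); tuples unchanged.
Joining U and ρ_{C→C2}(U) on D yields {(17, 16, 16), (17, 16, 26), (17, 26, 16), (17, 26, 26), (24, 28, 28), (24, 28, 29), (24, 29, 28), (24, 29, 29), (28, 12, 12), (28, 12, 17), (28, 12, 21), (28, 12, 29), (28, 12, 34), (28, 17, 12), (28, 17, 17), (28, 17, 21), (28, 17, 29), (28, 17, 34), (28, 21, 12), (28, 21, 17), (28, 21, 21), (28, 21, 29), (28, 21, 34), (28, 29, 12), (28, 29, 17), (28, 29, 21), (28, 29, 29), (28, 29, 34), (28, 34, 12), (28, 34, 17), (28, 34, 21), (28, 34, 29), (28, 34, 34)}.
Apply σ_{C < C2}; surviving tuples: {(17, 16, 26), (24, 28, 29), (28, 12, 17), (28, 12, 21), (28, 12, 29), (28, 12, 34), (28, 17, 21), (28, 17, 29), (28, 17, 34), (28, 21, 29), (28, 21, 34), (28, 29, 34)}
π[C, C2]: project onto (C, C2) → {(12, 17), (12, 21), (12, 29), (12, 34), (16, 26), (17, 21), (17, 29), (17, 34), (21, 29), (21, 34), (28, 29), (29, 34)}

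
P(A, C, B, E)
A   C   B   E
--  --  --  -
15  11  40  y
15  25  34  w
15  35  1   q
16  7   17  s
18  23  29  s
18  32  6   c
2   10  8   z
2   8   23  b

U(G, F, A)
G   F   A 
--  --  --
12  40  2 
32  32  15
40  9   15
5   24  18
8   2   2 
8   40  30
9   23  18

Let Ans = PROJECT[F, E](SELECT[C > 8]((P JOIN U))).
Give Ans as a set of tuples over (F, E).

Joining P and U on A yields {(15, 11, 40, y, 32, 32), (15, 11, 40, y, 40, 9), (15, 25, 34, w, 32, 32), (15, 25, 34, w, 40, 9), (15, 35, 1, q, 32, 32), (15, 35, 1, q, 40, 9), (18, 23, 29, s, 5, 24), (18, 23, 29, s, 9, 23), (18, 32, 6, c, 5, 24), (18, 32, 6, c, 9, 23), (2, 10, 8, z, 12, 40), (2, 10, 8, z, 8, 2), (2, 8, 23, b, 12, 40), (2, 8, 23, b, 8, 2)}.
Filtering on C > 8 leaves {(15, 11, 40, y, 32, 32), (15, 11, 40, y, 40, 9), (15, 25, 34, w, 32, 32), (15, 25, 34, w, 40, 9), (15, 35, 1, q, 32, 32), (15, 35, 1, q, 40, 9), (18, 23, 29, s, 5, 24), (18, 23, 29, s, 9, 23), (18, 32, 6, c, 5, 24), (18, 32, 6, c, 9, 23), (2, 10, 8, z, 12, 40), (2, 10, 8, z, 8, 2)}.
π_{F, E} gives {(2, z), (23, c), (23, s), (24, c), (24, s), (32, q), (32, w), (32, y), (40, z), (9, q), (9, w), (9, y)}.

{(2, z), (23, c), (23, s), (24, c), (24, s), (32, q), (32, w), (32, y), (40, z), (9, q), (9, w), (9, y)}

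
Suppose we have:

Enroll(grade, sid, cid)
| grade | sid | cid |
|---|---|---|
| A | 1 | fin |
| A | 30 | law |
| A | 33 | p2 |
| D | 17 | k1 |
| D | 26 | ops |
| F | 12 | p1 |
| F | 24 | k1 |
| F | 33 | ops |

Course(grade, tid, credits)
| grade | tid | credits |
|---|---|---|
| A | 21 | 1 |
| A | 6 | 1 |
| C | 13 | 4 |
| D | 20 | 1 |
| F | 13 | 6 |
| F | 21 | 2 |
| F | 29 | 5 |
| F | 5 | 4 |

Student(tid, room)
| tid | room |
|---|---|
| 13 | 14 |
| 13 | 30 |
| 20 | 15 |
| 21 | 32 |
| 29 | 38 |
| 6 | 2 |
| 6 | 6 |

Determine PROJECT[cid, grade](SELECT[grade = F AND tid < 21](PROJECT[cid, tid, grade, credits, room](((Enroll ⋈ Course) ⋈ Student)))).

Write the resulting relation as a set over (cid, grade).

Enroll ⋈ Course (natural join on grade): {(A, 1, fin, 21, 1), (A, 1, fin, 6, 1), (A, 30, law, 21, 1), (A, 30, law, 6, 1), (A, 33, p2, 21, 1), (A, 33, p2, 6, 1), (D, 17, k1, 20, 1), (D, 26, ops, 20, 1), (F, 12, p1, 13, 6), (F, 12, p1, 21, 2), (F, 12, p1, 29, 5), (F, 12, p1, 5, 4), (F, 24, k1, 13, 6), (F, 24, k1, 21, 2), (F, 24, k1, 29, 5), (F, 24, k1, 5, 4), (F, 33, ops, 13, 6), (F, 33, ops, 21, 2), (F, 33, ops, 29, 5), (F, 33, ops, 5, 4)}
(Enroll ⋈ Course) ⋈ Student (natural join on tid): {(A, 1, fin, 21, 1, 32), (A, 1, fin, 6, 1, 2), (A, 1, fin, 6, 1, 6), (A, 30, law, 21, 1, 32), (A, 30, law, 6, 1, 2), (A, 30, law, 6, 1, 6), (A, 33, p2, 21, 1, 32), (A, 33, p2, 6, 1, 2), (A, 33, p2, 6, 1, 6), (D, 17, k1, 20, 1, 15), (D, 26, ops, 20, 1, 15), (F, 12, p1, 13, 6, 14), (F, 12, p1, 13, 6, 30), (F, 12, p1, 21, 2, 32), (F, 12, p1, 29, 5, 38), (F, 24, k1, 13, 6, 14), (F, 24, k1, 13, 6, 30), (F, 24, k1, 21, 2, 32), (F, 24, k1, 29, 5, 38), (F, 33, ops, 13, 6, 14), (F, 33, ops, 13, 6, 30), (F, 33, ops, 21, 2, 32), (F, 33, ops, 29, 5, 38)}
π_{cid, tid, grade, credits, room} gives {(fin, 21, A, 1, 32), (fin, 6, A, 1, 2), (fin, 6, A, 1, 6), (k1, 13, F, 6, 14), (k1, 13, F, 6, 30), (k1, 20, D, 1, 15), (k1, 21, F, 2, 32), (k1, 29, F, 5, 38), (law, 21, A, 1, 32), (law, 6, A, 1, 2), (law, 6, A, 1, 6), (ops, 13, F, 6, 14), (ops, 13, F, 6, 30), (ops, 20, D, 1, 15), (ops, 21, F, 2, 32), (ops, 29, F, 5, 38), (p1, 13, F, 6, 14), (p1, 13, F, 6, 30), (p1, 21, F, 2, 32), (p1, 29, F, 5, 38), (p2, 21, A, 1, 32), (p2, 6, A, 1, 2), (p2, 6, A, 1, 6)}.
Filtering on grade = F AND tid < 21 leaves {(k1, 13, F, 6, 14), (k1, 13, F, 6, 30), (ops, 13, F, 6, 14), (ops, 13, F, 6, 30), (p1, 13, F, 6, 14), (p1, 13, F, 6, 30)}.
π_{cid, grade} gives {(k1, F), (ops, F), (p1, F)} (3 duplicate(s) eliminated).

{(k1, F), (ops, F), (p1, F)}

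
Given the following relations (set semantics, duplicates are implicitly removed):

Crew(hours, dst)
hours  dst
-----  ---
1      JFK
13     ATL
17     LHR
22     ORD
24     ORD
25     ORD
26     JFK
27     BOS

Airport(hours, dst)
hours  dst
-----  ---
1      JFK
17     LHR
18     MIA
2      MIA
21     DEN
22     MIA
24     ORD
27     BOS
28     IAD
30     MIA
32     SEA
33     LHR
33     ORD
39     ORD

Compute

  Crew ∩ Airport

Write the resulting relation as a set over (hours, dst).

{(1, JFK), (17, LHR), (24, ORD), (27, BOS)}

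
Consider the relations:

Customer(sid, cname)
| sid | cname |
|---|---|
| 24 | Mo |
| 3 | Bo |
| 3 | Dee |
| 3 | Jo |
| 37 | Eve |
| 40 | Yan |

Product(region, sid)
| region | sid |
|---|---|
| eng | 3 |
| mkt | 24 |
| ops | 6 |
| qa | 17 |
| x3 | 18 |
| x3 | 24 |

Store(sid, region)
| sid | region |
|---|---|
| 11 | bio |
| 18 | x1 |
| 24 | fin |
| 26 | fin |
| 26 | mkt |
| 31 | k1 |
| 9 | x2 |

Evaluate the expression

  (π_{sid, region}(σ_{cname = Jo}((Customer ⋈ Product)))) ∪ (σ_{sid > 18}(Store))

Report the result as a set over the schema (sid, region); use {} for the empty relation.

Joining Customer and Product on sid yields {(24, Mo, mkt), (24, Mo, x3), (3, Bo, eng), (3, Dee, eng), (3, Jo, eng)}.
σ[cname = Jo]: keep tuples satisfying cname = Jo → {(3, Jo, eng)}
Projecting to sid, region: {(3, eng)}
σ[sid > 18]: keep tuples satisfying sid > 18 → {(24, fin), (26, fin), (26, mkt), (31, k1)}
Taking the union: {(24, fin), (26, fin), (26, mkt), (3, eng), (31, k1)}

{(24, fin), (26, fin), (26, mkt), (3, eng), (31, k1)}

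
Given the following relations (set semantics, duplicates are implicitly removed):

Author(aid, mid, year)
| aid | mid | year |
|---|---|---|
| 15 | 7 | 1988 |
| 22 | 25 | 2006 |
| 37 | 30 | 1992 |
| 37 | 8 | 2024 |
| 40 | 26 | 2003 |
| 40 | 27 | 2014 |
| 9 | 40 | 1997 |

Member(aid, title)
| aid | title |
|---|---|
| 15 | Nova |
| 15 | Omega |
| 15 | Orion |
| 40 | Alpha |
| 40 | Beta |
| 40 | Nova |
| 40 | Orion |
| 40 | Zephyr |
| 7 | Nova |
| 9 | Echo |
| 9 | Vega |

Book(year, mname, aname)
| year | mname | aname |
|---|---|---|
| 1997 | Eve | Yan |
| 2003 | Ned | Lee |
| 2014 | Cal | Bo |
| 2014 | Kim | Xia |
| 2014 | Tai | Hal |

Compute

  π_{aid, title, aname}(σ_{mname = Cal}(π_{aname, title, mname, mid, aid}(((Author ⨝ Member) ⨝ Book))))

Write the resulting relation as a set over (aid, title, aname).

{(40, Alpha, Bo), (40, Beta, Bo), (40, Nova, Bo), (40, Orion, Bo), (40, Zephyr, Bo)}

Author ⋈ Member (natural join on aid): {(15, 7, 1988, Nova), (15, 7, 1988, Omega), (15, 7, 1988, Orion), (40, 26, 2003, Alpha), (40, 26, 2003, Beta), (40, 26, 2003, Nova), (40, 26, 2003, Orion), (40, 26, 2003, Zephyr), (40, 27, 2014, Alpha), (40, 27, 2014, Beta), (40, 27, 2014, Nova), (40, 27, 2014, Orion), (40, 27, 2014, Zephyr), (9, 40, 1997, Echo), (9, 40, 1997, Vega)}
(Author ⨝ Member) ⋈ Book (natural join on year): {(40, 26, 2003, Alpha, Ned, Lee), (40, 26, 2003, Beta, Ned, Lee), (40, 26, 2003, Nova, Ned, Lee), (40, 26, 2003, Orion, Ned, Lee), (40, 26, 2003, Zephyr, Ned, Lee), (40, 27, 2014, Alpha, Cal, Bo), (40, 27, 2014, Alpha, Kim, Xia), (40, 27, 2014, Alpha, Tai, Hal), (40, 27, 2014, Beta, Cal, Bo), (40, 27, 2014, Beta, Kim, Xia), (40, 27, 2014, Beta, Tai, Hal), (40, 27, 2014, Nova, Cal, Bo), (40, 27, 2014, Nova, Kim, Xia), (40, 27, 2014, Nova, Tai, Hal), (40, 27, 2014, Orion, Cal, Bo), (40, 27, 2014, Orion, Kim, Xia), (40, 27, 2014, Orion, Tai, Hal), (40, 27, 2014, Zephyr, Cal, Bo), (40, 27, 2014, Zephyr, Kim, Xia), (40, 27, 2014, Zephyr, Tai, Hal), (9, 40, 1997, Echo, Eve, Yan), (9, 40, 1997, Vega, Eve, Yan)}
π[aname, title, mname, mid, aid]: project onto (aname, title, mname, mid, aid) → {(Bo, Alpha, Cal, 27, 40), (Bo, Beta, Cal, 27, 40), (Bo, Nova, Cal, 27, 40), (Bo, Orion, Cal, 27, 40), (Bo, Zephyr, Cal, 27, 40), (Hal, Alpha, Tai, 27, 40), (Hal, Beta, Tai, 27, 40), (Hal, Nova, Tai, 27, 40), (Hal, Orion, Tai, 27, 40), (Hal, Zephyr, Tai, 27, 40), (Lee, Alpha, Ned, 26, 40), (Lee, Beta, Ned, 26, 40), (Lee, Nova, Ned, 26, 40), (Lee, Orion, Ned, 26, 40), (Lee, Zephyr, Ned, 26, 40), (Xia, Alpha, Kim, 27, 40), (Xia, Beta, Kim, 27, 40), (Xia, Nova, Kim, 27, 40), (Xia, Orion, Kim, 27, 40), (Xia, Zephyr, Kim, 27, 40), (Yan, Echo, Eve, 40, 9), (Yan, Vega, Eve, 40, 9)}
Filtering on mname = Cal leaves {(Bo, Alpha, Cal, 27, 40), (Bo, Beta, Cal, 27, 40), (Bo, Nova, Cal, 27, 40), (Bo, Orion, Cal, 27, 40), (Bo, Zephyr, Cal, 27, 40)}.
π[aid, title, aname]: project onto (aid, title, aname) → {(40, Alpha, Bo), (40, Beta, Bo), (40, Nova, Bo), (40, Orion, Bo), (40, Zephyr, Bo)}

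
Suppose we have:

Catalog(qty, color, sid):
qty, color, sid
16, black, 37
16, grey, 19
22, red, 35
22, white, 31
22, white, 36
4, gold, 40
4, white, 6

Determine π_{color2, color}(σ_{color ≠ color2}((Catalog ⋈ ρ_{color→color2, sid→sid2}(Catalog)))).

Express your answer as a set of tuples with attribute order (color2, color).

{(black, grey), (gold, white), (grey, black), (red, white), (white, gold), (white, red)}

ρ[color→color2, sid→sid2]: schema becomes (qty, color2, sid2); tuples unchanged.
Natural join on qty: {(16, black, 37, black, 37), (16, black, 37, grey, 19), (16, grey, 19, black, 37), (16, grey, 19, grey, 19), (22, red, 35, red, 35), (22, red, 35, white, 31), (22, red, 35, white, 36), (22, white, 31, red, 35), (22, white, 31, white, 31), (22, white, 31, white, 36), (22, white, 36, red, 35), (22, white, 36, white, 31), (22, white, 36, white, 36), (4, gold, 40, gold, 40), (4, gold, 40, white, 6), (4, white, 6, gold, 40), (4, white, 6, white, 6)}
Selection color ≠ color2: {(16, black, 37, grey, 19), (16, grey, 19, black, 37), (22, red, 35, white, 31), (22, red, 35, white, 36), (22, white, 31, red, 35), (22, white, 36, red, 35), (4, gold, 40, white, 6), (4, white, 6, gold, 40)}
π[color2, color]: project onto (color2, color) (2 duplicate(s) eliminated) → {(black, grey), (gold, white), (grey, black), (red, white), (white, gold), (white, red)}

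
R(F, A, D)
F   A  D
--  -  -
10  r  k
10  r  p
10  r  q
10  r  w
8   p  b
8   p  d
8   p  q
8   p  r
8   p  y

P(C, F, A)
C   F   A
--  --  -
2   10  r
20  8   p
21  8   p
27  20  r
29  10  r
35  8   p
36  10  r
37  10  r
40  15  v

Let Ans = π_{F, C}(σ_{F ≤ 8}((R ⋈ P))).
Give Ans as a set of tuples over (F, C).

R ⋈ P (natural join on F, A): {(10, r, k, 2), (10, r, k, 29), (10, r, k, 36), (10, r, k, 37), (10, r, p, 2), (10, r, p, 29), (10, r, p, 36), (10, r, p, 37), (10, r, q, 2), (10, r, q, 29), (10, r, q, 36), (10, r, q, 37), (10, r, w, 2), (10, r, w, 29), (10, r, w, 36), (10, r, w, 37), (8, p, b, 20), (8, p, b, 21), (8, p, b, 35), (8, p, d, 20), (8, p, d, 21), (8, p, d, 35), (8, p, q, 20), (8, p, q, 21), (8, p, q, 35), (8, p, r, 20), (8, p, r, 21), (8, p, r, 35), (8, p, y, 20), (8, p, y, 21), (8, p, y, 35)}
Apply σ_{F ≤ 8}; surviving tuples: {(8, p, b, 20), (8, p, b, 21), (8, p, b, 35), (8, p, d, 20), (8, p, d, 21), (8, p, d, 35), (8, p, q, 20), (8, p, q, 21), (8, p, q, 35), (8, p, r, 20), (8, p, r, 21), (8, p, r, 35), (8, p, y, 20), (8, p, y, 21), (8, p, y, 35)}
Keep only column(s) F, C (12 duplicate(s) eliminated): {(8, 20), (8, 21), (8, 35)}

{(8, 20), (8, 21), (8, 35)}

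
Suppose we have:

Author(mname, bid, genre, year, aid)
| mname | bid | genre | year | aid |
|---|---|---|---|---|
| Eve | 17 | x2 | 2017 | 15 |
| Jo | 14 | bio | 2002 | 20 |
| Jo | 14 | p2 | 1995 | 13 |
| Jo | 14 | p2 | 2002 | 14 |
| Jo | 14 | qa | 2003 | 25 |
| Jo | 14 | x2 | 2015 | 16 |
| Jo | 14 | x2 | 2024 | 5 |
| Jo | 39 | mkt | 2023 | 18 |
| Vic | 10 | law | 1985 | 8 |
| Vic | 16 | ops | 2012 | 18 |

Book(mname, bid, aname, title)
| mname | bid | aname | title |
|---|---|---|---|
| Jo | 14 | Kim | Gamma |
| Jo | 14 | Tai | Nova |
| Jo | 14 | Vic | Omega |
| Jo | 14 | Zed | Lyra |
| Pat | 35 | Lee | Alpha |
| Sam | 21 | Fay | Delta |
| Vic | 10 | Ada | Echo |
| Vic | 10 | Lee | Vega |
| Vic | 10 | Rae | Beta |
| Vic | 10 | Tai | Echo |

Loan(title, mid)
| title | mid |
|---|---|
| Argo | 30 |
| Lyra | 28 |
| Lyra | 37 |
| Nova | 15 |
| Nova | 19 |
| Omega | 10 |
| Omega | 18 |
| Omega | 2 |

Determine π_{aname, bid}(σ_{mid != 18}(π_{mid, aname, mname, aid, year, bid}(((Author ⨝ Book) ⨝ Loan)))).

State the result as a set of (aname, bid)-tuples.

{(Tai, 14), (Vic, 14), (Zed, 14)}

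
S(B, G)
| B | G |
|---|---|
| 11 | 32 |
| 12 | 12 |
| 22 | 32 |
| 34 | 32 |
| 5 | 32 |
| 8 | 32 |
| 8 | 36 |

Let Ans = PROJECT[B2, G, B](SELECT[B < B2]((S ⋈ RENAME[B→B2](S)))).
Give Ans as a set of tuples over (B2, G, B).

ρ[B→B2]: schema becomes (B2, G); tuples unchanged.
Joining S and RENAME[B→B2](S) on G yields {(11, 32, 11), (11, 32, 22), (11, 32, 34), (11, 32, 5), (11, 32, 8), (12, 12, 12), (22, 32, 11), (22, 32, 22), (22, 32, 34), (22, 32, 5), (22, 32, 8), (34, 32, 11), (34, 32, 22), (34, 32, 34), (34, 32, 5), (34, 32, 8), (5, 32, 11), (5, 32, 22), (5, 32, 34), (5, 32, 5), (5, 32, 8), (8, 32, 11), (8, 32, 22), (8, 32, 34), (8, 32, 5), (8, 32, 8), (8, 36, 8)}.
σ[B < B2]: keep tuples satisfying B < B2 → {(11, 32, 22), (11, 32, 34), (22, 32, 34), (5, 32, 11), (5, 32, 22), (5, 32, 34), (5, 32, 8), (8, 32, 11), (8, 32, 22), (8, 32, 34)}
π_{B2, G, B} gives {(11, 32, 5), (11, 32, 8), (22, 32, 11), (22, 32, 5), (22, 32, 8), (34, 32, 11), (34, 32, 22), (34, 32, 5), (34, 32, 8), (8, 32, 5)}.

{(11, 32, 5), (11, 32, 8), (22, 32, 11), (22, 32, 5), (22, 32, 8), (34, 32, 11), (34, 32, 22), (34, 32, 5), (34, 32, 8), (8, 32, 5)}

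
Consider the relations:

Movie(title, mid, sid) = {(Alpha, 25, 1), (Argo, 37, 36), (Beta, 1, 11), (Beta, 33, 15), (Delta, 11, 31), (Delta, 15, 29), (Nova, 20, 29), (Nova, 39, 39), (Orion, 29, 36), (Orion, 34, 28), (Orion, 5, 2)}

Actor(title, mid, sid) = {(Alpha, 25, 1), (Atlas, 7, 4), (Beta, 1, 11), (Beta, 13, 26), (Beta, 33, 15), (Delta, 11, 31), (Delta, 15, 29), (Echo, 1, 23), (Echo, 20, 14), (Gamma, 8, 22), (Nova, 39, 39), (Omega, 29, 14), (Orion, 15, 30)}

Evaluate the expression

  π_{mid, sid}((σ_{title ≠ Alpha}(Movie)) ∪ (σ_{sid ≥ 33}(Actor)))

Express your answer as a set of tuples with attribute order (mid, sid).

{(1, 11), (11, 31), (15, 29), (20, 29), (29, 36), (33, 15), (34, 28), (37, 36), (39, 39), (5, 2)}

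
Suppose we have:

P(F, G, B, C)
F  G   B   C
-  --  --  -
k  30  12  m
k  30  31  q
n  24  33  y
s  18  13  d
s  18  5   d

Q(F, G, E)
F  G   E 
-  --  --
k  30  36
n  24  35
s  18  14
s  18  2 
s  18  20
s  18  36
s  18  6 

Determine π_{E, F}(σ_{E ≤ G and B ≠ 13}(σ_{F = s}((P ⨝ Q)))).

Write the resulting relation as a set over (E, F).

{(14, s), (2, s), (6, s)}

P ⋈ Q (natural join on F, G): {(k, 30, 12, m, 36), (k, 30, 31, q, 36), (n, 24, 33, y, 35), (s, 18, 13, d, 14), (s, 18, 13, d, 2), (s, 18, 13, d, 20), (s, 18, 13, d, 36), (s, 18, 13, d, 6), (s, 18, 5, d, 14), (s, 18, 5, d, 2), (s, 18, 5, d, 20), (s, 18, 5, d, 36), (s, 18, 5, d, 6)}
Selection F = s: {(s, 18, 13, d, 14), (s, 18, 13, d, 2), (s, 18, 13, d, 20), (s, 18, 13, d, 36), (s, 18, 13, d, 6), (s, 18, 5, d, 14), (s, 18, 5, d, 2), (s, 18, 5, d, 20), (s, 18, 5, d, 36), (s, 18, 5, d, 6)}
Selection E ≤ G and B ≠ 13: {(s, 18, 5, d, 14), (s, 18, 5, d, 2), (s, 18, 5, d, 6)}
π_{E, F} gives {(14, s), (2, s), (6, s)}.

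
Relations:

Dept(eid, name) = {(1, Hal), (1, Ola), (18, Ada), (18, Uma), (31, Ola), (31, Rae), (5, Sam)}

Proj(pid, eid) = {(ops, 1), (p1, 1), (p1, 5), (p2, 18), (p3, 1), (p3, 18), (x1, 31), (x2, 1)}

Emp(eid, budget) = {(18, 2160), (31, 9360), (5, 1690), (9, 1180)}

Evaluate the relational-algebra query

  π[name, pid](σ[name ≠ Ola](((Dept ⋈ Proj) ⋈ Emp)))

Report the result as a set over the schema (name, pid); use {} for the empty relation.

{(Ada, p2), (Ada, p3), (Rae, x1), (Sam, p1), (Uma, p2), (Uma, p3)}

Joining Dept and Proj on eid yields {(1, Hal, ops), (1, Hal, p1), (1, Hal, p3), (1, Hal, x2), (1, Ola, ops), (1, Ola, p1), (1, Ola, p3), (1, Ola, x2), (18, Ada, p2), (18, Ada, p3), (18, Uma, p2), (18, Uma, p3), (31, Ola, x1), (31, Rae, x1), (5, Sam, p1)}.
Joining (Dept ⋈ Proj) and Emp on eid yields {(18, Ada, p2, 2160), (18, Ada, p3, 2160), (18, Uma, p2, 2160), (18, Uma, p3, 2160), (31, Ola, x1, 9360), (31, Rae, x1, 9360), (5, Sam, p1, 1690)}.
Apply σ_{name ≠ Ola}; surviving tuples: {(18, Ada, p2, 2160), (18, Ada, p3, 2160), (18, Uma, p2, 2160), (18, Uma, p3, 2160), (31, Rae, x1, 9360), (5, Sam, p1, 1690)}
Keep only column(s) name, pid: {(Ada, p2), (Ada, p3), (Rae, x1), (Sam, p1), (Uma, p2), (Uma, p3)}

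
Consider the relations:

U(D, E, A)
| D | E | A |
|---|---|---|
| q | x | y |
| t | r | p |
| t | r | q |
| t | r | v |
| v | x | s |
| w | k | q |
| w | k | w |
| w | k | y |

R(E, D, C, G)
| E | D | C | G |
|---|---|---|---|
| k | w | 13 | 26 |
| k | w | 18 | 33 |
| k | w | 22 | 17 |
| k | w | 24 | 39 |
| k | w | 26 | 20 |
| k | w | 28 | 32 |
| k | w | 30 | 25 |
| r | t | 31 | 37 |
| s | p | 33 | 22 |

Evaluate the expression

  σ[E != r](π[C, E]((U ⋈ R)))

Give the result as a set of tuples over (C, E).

{(13, k), (18, k), (22, k), (24, k), (26, k), (28, k), (30, k)}

Joining U and R on D, E yields {(t, r, p, 31, 37), (t, r, q, 31, 37), (t, r, v, 31, 37), (w, k, q, 13, 26), (w, k, q, 18, 33), (w, k, q, 22, 17), (w, k, q, 24, 39), (w, k, q, 26, 20), (w, k, q, 28, 32), (w, k, q, 30, 25), (w, k, w, 13, 26), (w, k, w, 18, 33), (w, k, w, 22, 17), (w, k, w, 24, 39), (w, k, w, 26, 20), (w, k, w, 28, 32), (w, k, w, 30, 25), (w, k, y, 13, 26), (w, k, y, 18, 33), (w, k, y, 22, 17), (w, k, y, 24, 39), (w, k, y, 26, 20), (w, k, y, 28, 32), (w, k, y, 30, 25)}.
Projecting to C, E (16 duplicate(s) eliminated): {(13, k), (18, k), (22, k), (24, k), (26, k), (28, k), (30, k), (31, r)}
Filtering on E != r leaves {(13, k), (18, k), (22, k), (24, k), (26, k), (28, k), (30, k)}.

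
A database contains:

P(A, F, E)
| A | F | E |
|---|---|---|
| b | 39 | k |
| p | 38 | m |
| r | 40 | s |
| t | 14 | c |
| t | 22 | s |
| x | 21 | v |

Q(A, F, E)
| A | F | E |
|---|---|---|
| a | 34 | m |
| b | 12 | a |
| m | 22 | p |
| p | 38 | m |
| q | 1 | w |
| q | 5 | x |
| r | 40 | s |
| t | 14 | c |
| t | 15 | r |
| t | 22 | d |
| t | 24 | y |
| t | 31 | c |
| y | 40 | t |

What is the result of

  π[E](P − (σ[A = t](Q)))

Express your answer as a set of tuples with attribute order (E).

{k, m, s, v}

Selection A = t: {(t, 14, c), (t, 15, r), (t, 22, d), (t, 24, y), (t, 31, c)}
Difference: {(b, 39, k), (p, 38, m), (r, 40, s), (t, 14, c), (t, 22, s), (x, 21, v)} with {(t, 14, c), (t, 15, r), (t, 22, d), (t, 24, y), (t, 31, c)} → {(b, 39, k), (p, 38, m), (r, 40, s), (t, 22, s), (x, 21, v)}
π[E]: project onto (E) (1 duplicate(s) eliminated) → {k, m, s, v}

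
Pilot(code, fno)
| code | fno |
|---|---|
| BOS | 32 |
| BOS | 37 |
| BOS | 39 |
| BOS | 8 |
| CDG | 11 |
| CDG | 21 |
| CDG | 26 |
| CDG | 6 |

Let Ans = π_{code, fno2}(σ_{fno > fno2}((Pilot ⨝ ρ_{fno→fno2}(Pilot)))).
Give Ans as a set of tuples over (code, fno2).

{(BOS, 32), (BOS, 37), (BOS, 8), (CDG, 11), (CDG, 21), (CDG, 6)}

ρ[fno→fno2]: schema becomes (code, fno2); tuples unchanged.
Joining Pilot and ρ_{fno→fno2}(Pilot) on code yields {(BOS, 32, 32), (BOS, 32, 37), (BOS, 32, 39), (BOS, 32, 8), (BOS, 37, 32), (BOS, 37, 37), (BOS, 37, 39), (BOS, 37, 8), (BOS, 39, 32), (BOS, 39, 37), (BOS, 39, 39), (BOS, 39, 8), (BOS, 8, 32), (BOS, 8, 37), (BOS, 8, 39), (BOS, 8, 8), (CDG, 11, 11), (CDG, 11, 21), (CDG, 11, 26), (CDG, 11, 6), (CDG, 21, 11), (CDG, 21, 21), (CDG, 21, 26), (CDG, 21, 6), (CDG, 26, 11), (CDG, 26, 21), (CDG, 26, 26), (CDG, 26, 6), (CDG, 6, 11), (CDG, 6, 21), (CDG, 6, 26), (CDG, 6, 6)}.
Selection fno > fno2: {(BOS, 32, 8), (BOS, 37, 32), (BOS, 37, 8), (BOS, 39, 32), (BOS, 39, 37), (BOS, 39, 8), (CDG, 11, 6), (CDG, 21, 11), (CDG, 21, 6), (CDG, 26, 11), (CDG, 26, 21), (CDG, 26, 6)}
π[code, fno2]: project onto (code, fno2) (6 duplicate(s) eliminated) → {(BOS, 32), (BOS, 37), (BOS, 8), (CDG, 11), (CDG, 21), (CDG, 6)}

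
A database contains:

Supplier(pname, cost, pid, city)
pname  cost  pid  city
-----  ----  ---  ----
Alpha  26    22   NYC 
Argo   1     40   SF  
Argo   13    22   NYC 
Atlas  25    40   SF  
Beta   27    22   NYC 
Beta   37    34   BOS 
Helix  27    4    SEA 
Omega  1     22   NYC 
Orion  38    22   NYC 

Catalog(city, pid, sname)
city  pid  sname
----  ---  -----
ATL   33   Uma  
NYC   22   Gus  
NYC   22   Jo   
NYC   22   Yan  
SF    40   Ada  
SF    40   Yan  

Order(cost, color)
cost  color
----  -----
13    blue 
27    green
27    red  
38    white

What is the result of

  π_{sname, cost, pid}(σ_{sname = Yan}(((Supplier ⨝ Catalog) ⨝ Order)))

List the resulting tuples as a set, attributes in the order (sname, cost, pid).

Natural join on pid, city: {(Alpha, 26, 22, NYC, Gus), (Alpha, 26, 22, NYC, Jo), (Alpha, 26, 22, NYC, Yan), (Argo, 1, 40, SF, Ada), (Argo, 1, 40, SF, Yan), (Argo, 13, 22, NYC, Gus), (Argo, 13, 22, NYC, Jo), (Argo, 13, 22, NYC, Yan), (Atlas, 25, 40, SF, Ada), (Atlas, 25, 40, SF, Yan), (Beta, 27, 22, NYC, Gus), (Beta, 27, 22, NYC, Jo), (Beta, 27, 22, NYC, Yan), (Omega, 1, 22, NYC, Gus), (Omega, 1, 22, NYC, Jo), (Omega, 1, 22, NYC, Yan), (Orion, 38, 22, NYC, Gus), (Orion, 38, 22, NYC, Jo), (Orion, 38, 22, NYC, Yan)}
Natural join on cost: {(Argo, 13, 22, NYC, Gus, blue), (Argo, 13, 22, NYC, Jo, blue), (Argo, 13, 22, NYC, Yan, blue), (Beta, 27, 22, NYC, Gus, green), (Beta, 27, 22, NYC, Gus, red), (Beta, 27, 22, NYC, Jo, green), (Beta, 27, 22, NYC, Jo, red), (Beta, 27, 22, NYC, Yan, green), (Beta, 27, 22, NYC, Yan, red), (Orion, 38, 22, NYC, Gus, white), (Orion, 38, 22, NYC, Jo, white), (Orion, 38, 22, NYC, Yan, white)}
Apply σ_{sname = Yan}; surviving tuples: {(Argo, 13, 22, NYC, Yan, blue), (Beta, 27, 22, NYC, Yan, green), (Beta, 27, 22, NYC, Yan, red), (Orion, 38, 22, NYC, Yan, white)}
π[sname, cost, pid]: project onto (sname, cost, pid) (1 duplicate(s) eliminated) → {(Yan, 13, 22), (Yan, 27, 22), (Yan, 38, 22)}

{(Yan, 13, 22), (Yan, 27, 22), (Yan, 38, 22)}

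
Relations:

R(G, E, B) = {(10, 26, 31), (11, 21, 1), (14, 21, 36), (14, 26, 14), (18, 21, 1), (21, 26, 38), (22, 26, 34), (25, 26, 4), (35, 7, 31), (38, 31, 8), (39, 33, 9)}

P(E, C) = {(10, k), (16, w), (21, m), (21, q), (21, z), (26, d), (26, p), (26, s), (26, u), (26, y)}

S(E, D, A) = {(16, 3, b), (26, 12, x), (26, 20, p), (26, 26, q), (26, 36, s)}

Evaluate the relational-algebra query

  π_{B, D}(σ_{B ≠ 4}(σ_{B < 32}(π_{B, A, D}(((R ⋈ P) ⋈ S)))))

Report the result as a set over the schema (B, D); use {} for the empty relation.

{(14, 12), (14, 20), (14, 26), (14, 36), (31, 12), (31, 20), (31, 26), (31, 36)}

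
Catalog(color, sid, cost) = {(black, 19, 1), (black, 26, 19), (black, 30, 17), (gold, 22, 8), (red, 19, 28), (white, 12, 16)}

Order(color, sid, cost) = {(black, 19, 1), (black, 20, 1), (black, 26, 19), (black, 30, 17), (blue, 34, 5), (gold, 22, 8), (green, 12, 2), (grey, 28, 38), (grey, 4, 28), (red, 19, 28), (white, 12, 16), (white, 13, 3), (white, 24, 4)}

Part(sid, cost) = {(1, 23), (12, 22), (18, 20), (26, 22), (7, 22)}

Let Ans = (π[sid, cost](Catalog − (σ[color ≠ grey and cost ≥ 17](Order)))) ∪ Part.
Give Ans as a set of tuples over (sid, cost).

{(1, 23), (12, 16), (12, 22), (18, 20), (19, 1), (22, 8), (26, 22), (7, 22)}

Selection color ≠ grey and cost ≥ 17: {(black, 26, 19), (black, 30, 17), (red, 19, 28)}
Difference: {(black, 19, 1), (black, 26, 19), (black, 30, 17), (gold, 22, 8), (red, 19, 28), (white, 12, 16)} with {(black, 26, 19), (black, 30, 17), (red, 19, 28)} → {(black, 19, 1), (gold, 22, 8), (white, 12, 16)}
Keep only column(s) sid, cost: {(12, 16), (19, 1), (22, 8)}
Union: {(12, 16), (19, 1), (22, 8)} with {(1, 23), (12, 22), (18, 20), (26, 22), (7, 22)} → {(1, 23), (12, 16), (12, 22), (18, 20), (19, 1), (22, 8), (26, 22), (7, 22)}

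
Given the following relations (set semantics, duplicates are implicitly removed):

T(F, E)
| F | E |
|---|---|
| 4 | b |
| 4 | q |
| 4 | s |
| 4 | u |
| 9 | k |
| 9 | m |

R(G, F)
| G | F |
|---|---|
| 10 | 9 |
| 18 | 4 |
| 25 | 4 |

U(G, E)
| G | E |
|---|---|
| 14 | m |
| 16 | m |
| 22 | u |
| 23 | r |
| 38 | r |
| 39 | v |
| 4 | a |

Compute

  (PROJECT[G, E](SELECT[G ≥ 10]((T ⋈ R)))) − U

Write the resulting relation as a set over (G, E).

Joining T and R on F yields {(4, b, 18), (4, b, 25), (4, q, 18), (4, q, 25), (4, s, 18), (4, s, 25), (4, u, 18), (4, u, 25), (9, k, 10), (9, m, 10)}.
σ[G ≥ 10]: keep tuples satisfying G ≥ 10 → {(4, b, 18), (4, b, 25), (4, q, 18), (4, q, 25), (4, s, 18), (4, s, 25), (4, u, 18), (4, u, 25), (9, k, 10), (9, m, 10)}
π_{G, E} gives {(10, k), (10, m), (18, b), (18, q), (18, s), (18, u), (25, b), (25, q), (25, s), (25, u)}.
Taking the difference: {(10, k), (10, m), (18, b), (18, q), (18, s), (18, u), (25, b), (25, q), (25, s), (25, u)}

{(10, k), (10, m), (18, b), (18, q), (18, s), (18, u), (25, b), (25, q), (25, s), (25, u)}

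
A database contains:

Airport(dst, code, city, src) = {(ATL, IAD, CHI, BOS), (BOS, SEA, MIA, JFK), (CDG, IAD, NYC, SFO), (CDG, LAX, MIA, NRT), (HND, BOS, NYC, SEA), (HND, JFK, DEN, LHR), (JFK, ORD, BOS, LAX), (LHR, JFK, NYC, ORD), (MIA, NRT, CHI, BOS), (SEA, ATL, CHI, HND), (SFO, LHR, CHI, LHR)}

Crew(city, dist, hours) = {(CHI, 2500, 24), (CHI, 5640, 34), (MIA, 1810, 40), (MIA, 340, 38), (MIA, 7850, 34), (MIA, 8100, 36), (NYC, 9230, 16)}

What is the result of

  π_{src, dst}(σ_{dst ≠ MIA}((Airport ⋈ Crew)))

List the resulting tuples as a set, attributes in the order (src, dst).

Natural join on city: {(ATL, IAD, CHI, BOS, 2500, 24), (ATL, IAD, CHI, BOS, 5640, 34), (BOS, SEA, MIA, JFK, 1810, 40), (BOS, SEA, MIA, JFK, 340, 38), (BOS, SEA, MIA, JFK, 7850, 34), (BOS, SEA, MIA, JFK, 8100, 36), (CDG, IAD, NYC, SFO, 9230, 16), (CDG, LAX, MIA, NRT, 1810, 40), (CDG, LAX, MIA, NRT, 340, 38), (CDG, LAX, MIA, NRT, 7850, 34), (CDG, LAX, MIA, NRT, 8100, 36), (HND, BOS, NYC, SEA, 9230, 16), (LHR, JFK, NYC, ORD, 9230, 16), (MIA, NRT, CHI, BOS, 2500, 24), (MIA, NRT, CHI, BOS, 5640, 34), (SEA, ATL, CHI, HND, 2500, 24), (SEA, ATL, CHI, HND, 5640, 34), (SFO, LHR, CHI, LHR, 2500, 24), (SFO, LHR, CHI, LHR, 5640, 34)}
Filtering on dst ≠ MIA leaves {(ATL, IAD, CHI, BOS, 2500, 24), (ATL, IAD, CHI, BOS, 5640, 34), (BOS, SEA, MIA, JFK, 1810, 40), (BOS, SEA, MIA, JFK, 340, 38), (BOS, SEA, MIA, JFK, 7850, 34), (BOS, SEA, MIA, JFK, 8100, 36), (CDG, IAD, NYC, SFO, 9230, 16), (CDG, LAX, MIA, NRT, 1810, 40), (CDG, LAX, MIA, NRT, 340, 38), (CDG, LAX, MIA, NRT, 7850, 34), (CDG, LAX, MIA, NRT, 8100, 36), (HND, BOS, NYC, SEA, 9230, 16), (LHR, JFK, NYC, ORD, 9230, 16), (SEA, ATL, CHI, HND, 2500, 24), (SEA, ATL, CHI, HND, 5640, 34), (SFO, LHR, CHI, LHR, 2500, 24), (SFO, LHR, CHI, LHR, 5640, 34)}.
Projecting to src, dst (9 duplicate(s) eliminated): {(BOS, ATL), (HND, SEA), (JFK, BOS), (LHR, SFO), (NRT, CDG), (ORD, LHR), (SEA, HND), (SFO, CDG)}

{(BOS, ATL), (HND, SEA), (JFK, BOS), (LHR, SFO), (NRT, CDG), (ORD, LHR), (SEA, HND), (SFO, CDG)}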